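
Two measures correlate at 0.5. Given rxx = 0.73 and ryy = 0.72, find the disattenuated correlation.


r_corrected = rxy / sqrt(rxx * ryy)
= 0.5 / sqrt(0.73 * 0.72)
= 0.5 / sqrt(0.5256)
= 0.5 / 0.724983
r_corrected = 0.6897

0.6897


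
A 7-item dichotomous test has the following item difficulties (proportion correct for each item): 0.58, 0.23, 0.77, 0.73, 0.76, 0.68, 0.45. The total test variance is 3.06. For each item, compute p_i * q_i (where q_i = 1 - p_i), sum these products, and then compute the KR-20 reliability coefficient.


For each item, compute p_i * q_i:
  Item 1: 0.58 * 0.42 = 0.2436
  Item 2: 0.23 * 0.77 = 0.1771
  Item 3: 0.77 * 0.23 = 0.1771
  Item 4: 0.73 * 0.27 = 0.1971
  Item 5: 0.76 * 0.24 = 0.1824
  Item 6: 0.68 * 0.32 = 0.2176
  Item 7: 0.45 * 0.55 = 0.2475
Sum(p_i * q_i) = 0.2436 + 0.1771 + 0.1771 + 0.1971 + 0.1824 + 0.2176 + 0.2475 = 1.4424
KR-20 = (k/(k-1)) * (1 - Sum(p_i*q_i) / Var_total)
= (7/6) * (1 - 1.4424/3.06)
= 1.1667 * 0.5286
KR-20 = 0.6167

0.6167


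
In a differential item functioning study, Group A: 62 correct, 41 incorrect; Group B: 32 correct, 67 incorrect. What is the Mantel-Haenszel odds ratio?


Odds_A = 62/41 = 1.5122
Odds_B = 32/67 = 0.4776
OR = Odds_A / Odds_B = 1.5122 / 0.4776
Exactly, OR = (62 * 67) / (41 * 32) = 4154 / 1312
OR = 3.1662

3.1662


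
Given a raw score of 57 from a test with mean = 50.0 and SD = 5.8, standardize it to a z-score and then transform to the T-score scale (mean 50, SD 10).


z = (X - mean) / SD = (57 - 50.0) / 5.8
z = 7.0 / 5.8
z = 1.2069
T-score = T = 50 + 10z
Carry z at full precision (z = 7.0 / 5.8) into the conversion:
T-score = 50 + 10 * (7.0 / 5.8) = 50 + 70 / 5.8
T-score = 50 + 12.069
T-score = 62.069

62.069


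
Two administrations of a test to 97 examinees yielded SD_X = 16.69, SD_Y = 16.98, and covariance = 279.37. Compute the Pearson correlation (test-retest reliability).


r = cov(X,Y) / (SD_X * SD_Y)
r = 279.37 / (16.69 * 16.98)
r = 279.37 / 283.3962
r = 0.9858

0.9858


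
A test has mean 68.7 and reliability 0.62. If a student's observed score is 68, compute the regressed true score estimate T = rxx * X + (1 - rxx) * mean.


T_est = rxx * X + (1 - rxx) * mean
T_est = 0.62 * 68 + 0.38 * 68.7
T_est = 42.16 + 26.106
T_est = 68.266

68.266


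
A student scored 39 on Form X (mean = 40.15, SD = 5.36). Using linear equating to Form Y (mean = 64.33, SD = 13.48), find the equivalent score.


slope = SD_Y / SD_X = 13.48 / 5.36 ~ 2.5149
intercept = mean_Y - slope * mean_X = 64.33 - (13.48 / 5.36) * 40.15 ~ -36.6443
Y = slope * X + intercept. To avoid rounding drift from the rounded slope/intercept, evaluate the equivalent form Y = mean_Y + SD_Y * (X - mean_X) / SD_X at full precision:
Y = 64.33 + 13.48 * (39 - 40.15) / 5.36
Y = 64.33 - 13.48 * 1.15 / 5.36
Y = 64.33 - 15.502 / 5.36
Y = 64.33 - 2.8922
Y = 61.4378

61.4378


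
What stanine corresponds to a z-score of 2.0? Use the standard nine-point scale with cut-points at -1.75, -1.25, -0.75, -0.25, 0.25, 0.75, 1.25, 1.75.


Stanine boundaries: [-1.75, -1.25, -0.75, -0.25, 0.25, 0.75, 1.25, 1.75]
z = 2.0
Check each boundary:
  z >= -1.75 -> could be stanine 2
  z >= -1.25 -> could be stanine 3
  z >= -0.75 -> could be stanine 4
  z >= -0.25 -> could be stanine 5
  z >= 0.25 -> could be stanine 6
  z >= 0.75 -> could be stanine 7
  z >= 1.25 -> could be stanine 8
  z >= 1.75 -> could be stanine 9
Highest qualifying boundary gives stanine = 9

9


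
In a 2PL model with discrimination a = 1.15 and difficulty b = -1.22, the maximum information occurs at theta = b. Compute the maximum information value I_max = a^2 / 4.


For 2PL, max info at theta = b = -1.22
I_max = a^2 / 4 = 1.15^2 / 4
= 1.3225 / 4
I_max = 0.3306

0.3306


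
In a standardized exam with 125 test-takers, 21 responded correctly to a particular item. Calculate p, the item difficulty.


Item difficulty p = number correct / total examinees
p = 21 / 125
p = 0.168

0.168


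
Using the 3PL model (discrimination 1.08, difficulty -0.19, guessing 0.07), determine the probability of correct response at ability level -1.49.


logit = 1.08*(-1.49 - -0.19) = -1.404
P* = 1/(1 + exp(--1.404)) = 0.1972
P = 0.07 + (1 - 0.07) * 0.1972
P = 0.2534

0.2534


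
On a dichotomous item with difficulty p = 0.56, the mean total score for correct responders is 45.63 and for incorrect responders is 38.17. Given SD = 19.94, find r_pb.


q = 1 - p = 0.44
rpb = ((M1 - M0) / SD) * sqrt(p * q)
rpb = ((45.63 - 38.17) / 19.94) * sqrt(0.56 * 0.44)
rpb = 0.1857

0.1857


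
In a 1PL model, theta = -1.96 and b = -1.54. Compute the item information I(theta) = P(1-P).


P = 1/(1+exp(-(-1.96--1.54))) = 0.3965
I = P*(1-P) = 0.3965 * 0.6035
I = 0.2393

0.2393


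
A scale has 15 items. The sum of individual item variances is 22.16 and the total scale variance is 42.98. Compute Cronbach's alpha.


alpha = (k/(k-1)) * (1 - sum(si^2)/s_total^2)
= (15/14) * (1 - 22.16/42.98)
alpha = 0.519

0.519


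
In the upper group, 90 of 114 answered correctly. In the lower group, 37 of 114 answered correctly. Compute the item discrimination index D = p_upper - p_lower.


p_upper = 90/114 = 0.7895
p_lower = 37/114 = 0.3246
D = 0.7895 - 0.3246 = 0.4649

0.4649


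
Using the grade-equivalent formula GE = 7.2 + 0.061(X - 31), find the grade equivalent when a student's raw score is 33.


raw - median = 33 - 31 = 2
slope * diff = 0.061 * 2 = 0.122
GE = 7.2 + 0.122
GE = 7.322

7.322


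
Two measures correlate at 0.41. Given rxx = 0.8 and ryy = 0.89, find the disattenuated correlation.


r_corrected = rxy / sqrt(rxx * ryy)
= 0.41 / sqrt(0.8 * 0.89)
= 0.41 / sqrt(0.712)
= 0.41 / 0.843801
r_corrected = 0.4859

0.4859


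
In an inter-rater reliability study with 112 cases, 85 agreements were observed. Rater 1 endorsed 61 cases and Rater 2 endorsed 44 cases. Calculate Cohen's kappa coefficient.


P_o = 85/112 = 0.758929
P_e = (61*44 + 51*68) / 12544 = 0.490434
kappa = (P_o - P_e) / (1 - P_e)
kappa = (0.758929 - 0.490434) / (1 - 0.490434)
kappa = 0.5269

0.5269


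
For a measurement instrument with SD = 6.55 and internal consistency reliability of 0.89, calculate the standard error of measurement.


SEM = SD * sqrt(1 - rxx)
SEM = 6.55 * sqrt(1 - 0.89)
SEM = 6.55 * sqrt(0.11) = 6.55 * 0.331662
SEM = 2.1724

2.1724


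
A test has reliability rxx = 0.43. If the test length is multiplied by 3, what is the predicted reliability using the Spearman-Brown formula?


r_new = (n * rxx) / (1 + (n-1) * rxx)
r_new = (3 * 0.43) / (1 + 2 * 0.43)
r_new = 1.29 / 1.86
r_new = 0.6935

0.6935


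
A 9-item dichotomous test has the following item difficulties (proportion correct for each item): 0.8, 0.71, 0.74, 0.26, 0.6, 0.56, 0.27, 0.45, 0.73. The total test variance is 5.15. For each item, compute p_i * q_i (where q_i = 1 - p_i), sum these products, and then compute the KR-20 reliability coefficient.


For each item, compute p_i * q_i:
  Item 1: 0.8 * 0.2 = 0.16
  Item 2: 0.71 * 0.29 = 0.2059
  Item 3: 0.74 * 0.26 = 0.1924
  Item 4: 0.26 * 0.74 = 0.1924
  Item 5: 0.6 * 0.4 = 0.24
  Item 6: 0.56 * 0.44 = 0.2464
  Item 7: 0.27 * 0.73 = 0.1971
  Item 8: 0.45 * 0.55 = 0.2475
  Item 9: 0.73 * 0.27 = 0.1971
Sum(p_i * q_i) = 0.16 + 0.2059 + 0.1924 + 0.1924 + 0.24 + 0.2464 + 0.1971 + 0.2475 + 0.1971 = 1.8788
KR-20 = (k/(k-1)) * (1 - Sum(p_i*q_i) / Var_total)
= (9/8) * (1 - 1.8788/5.15)
= 1.125 * 0.6352
KR-20 = 0.7146

0.7146


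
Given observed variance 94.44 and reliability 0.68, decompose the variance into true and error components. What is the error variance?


var_true = rxx * var_obs = 0.68 * 94.44 = 64.2192
var_error = var_obs - var_true
var_error = 94.44 - 64.2192
var_error = 30.2208

30.2208


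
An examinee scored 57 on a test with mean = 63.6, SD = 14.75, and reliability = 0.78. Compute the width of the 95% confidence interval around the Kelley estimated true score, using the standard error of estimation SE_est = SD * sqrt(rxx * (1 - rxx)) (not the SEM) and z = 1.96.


True score estimate = 0.78*57 + 0.22*63.6 = 58.452
SE_est = SD * sqrt(rxx * (1 - rxx)) = 14.75 * sqrt(0.78 * 0.22) = 14.75 * sqrt(0.1716) = 6.110133
CI = T_est +/- z * SE_est, so width = 2 * z * SE_est = 2 * 1.96 * 6.110133
Width = 23.9517

23.9517


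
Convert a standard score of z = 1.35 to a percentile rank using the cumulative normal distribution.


CDF(z) = 0.5 * (1 + erf(z/sqrt(2)))
erf(0.9546) = 0.823
CDF = 0.9115
Percentile rank = 0.9115 * 100 = 91.15

91.15


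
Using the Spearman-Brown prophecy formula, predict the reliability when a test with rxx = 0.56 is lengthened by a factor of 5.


r_new = (n * rxx) / (1 + (n-1) * rxx)
r_new = (5 * 0.56) / (1 + 4 * 0.56)
r_new = 2.8 / 3.24
r_new = 0.8642

0.8642


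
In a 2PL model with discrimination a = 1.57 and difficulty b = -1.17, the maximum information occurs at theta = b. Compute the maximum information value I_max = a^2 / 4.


For 2PL, max info at theta = b = -1.17
I_max = a^2 / 4 = 1.57^2 / 4
= 2.4649 / 4
I_max = 0.6162

0.6162


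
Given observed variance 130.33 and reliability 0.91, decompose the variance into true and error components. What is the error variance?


var_true = rxx * var_obs = 0.91 * 130.33 = 118.6003
var_error = var_obs - var_true
var_error = 130.33 - 118.6003
var_error = 11.7297

11.7297


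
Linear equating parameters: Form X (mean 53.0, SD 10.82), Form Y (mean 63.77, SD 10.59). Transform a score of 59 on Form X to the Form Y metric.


slope = SD_Y / SD_X = 10.59 / 10.82 ~ 0.9787
intercept = mean_Y - slope * mean_X = 63.77 - (10.59 / 10.82) * 53.0 ~ 11.8966
Y = slope * X + intercept. To avoid rounding drift from the rounded slope/intercept, evaluate the equivalent form Y = mean_Y + SD_Y * (X - mean_X) / SD_X at full precision:
Y = 63.77 + 10.59 * (59 - 53.0) / 10.82
Y = 63.77 + 10.59 * 6.0 / 10.82
Y = 63.77 + 63.54 / 10.82
Y = 63.77 + 5.8725
Y = 69.6425

69.6425


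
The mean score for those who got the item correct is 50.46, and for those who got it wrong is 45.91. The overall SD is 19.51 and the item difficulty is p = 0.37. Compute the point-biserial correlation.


q = 1 - p = 0.63
rpb = ((M1 - M0) / SD) * sqrt(p * q)
rpb = ((50.46 - 45.91) / 19.51) * sqrt(0.37 * 0.63)
rpb = 0.1126

0.1126


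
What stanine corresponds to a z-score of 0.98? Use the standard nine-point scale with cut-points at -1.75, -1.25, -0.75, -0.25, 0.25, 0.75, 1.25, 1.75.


Stanine boundaries: [-1.75, -1.25, -0.75, -0.25, 0.25, 0.75, 1.25, 1.75]
z = 0.98
Check each boundary:
  z >= -1.75 -> could be stanine 2
  z >= -1.25 -> could be stanine 3
  z >= -0.75 -> could be stanine 4
  z >= -0.25 -> could be stanine 5
  z >= 0.25 -> could be stanine 6
  z >= 0.75 -> could be stanine 7
  z < 1.25
  z < 1.75
Highest qualifying boundary gives stanine = 7

7


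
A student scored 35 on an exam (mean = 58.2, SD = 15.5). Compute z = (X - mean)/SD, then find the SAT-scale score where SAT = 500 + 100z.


z = (X - mean) / SD = (35 - 58.2) / 15.5
z = -23.2 / 15.5
z = -1.4968
SAT-scale = SAT = 500 + 100z
Carry z at full precision (z = -23.2 / 15.5) into the conversion:
SAT-scale = 500 + 100 * (-23.2 / 15.5) = 500 + -2320 / 15.5
SAT-scale = 500 + -149.6774
SAT-scale = 350.3226

350.3226


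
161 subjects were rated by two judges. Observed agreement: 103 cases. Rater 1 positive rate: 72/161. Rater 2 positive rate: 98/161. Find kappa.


P_o = 103/161 = 0.639752
P_e = (72*98 + 89*63) / 25921 = 0.488523
kappa = (P_o - P_e) / (1 - P_e)
kappa = (0.639752 - 0.488523) / (1 - 0.488523)
kappa = 0.2957

0.2957


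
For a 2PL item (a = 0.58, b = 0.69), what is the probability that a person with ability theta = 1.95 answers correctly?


a*(theta - b) = 0.58 * (1.95 - 0.69) = 0.7308
exp(-0.7308) = 0.4815
P = 1 / (1 + 0.4815)
P = 0.675

0.675


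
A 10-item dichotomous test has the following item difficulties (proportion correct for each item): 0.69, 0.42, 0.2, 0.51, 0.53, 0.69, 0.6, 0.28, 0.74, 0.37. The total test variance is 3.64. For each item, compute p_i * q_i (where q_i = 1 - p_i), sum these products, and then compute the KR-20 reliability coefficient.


For each item, compute p_i * q_i:
  Item 1: 0.69 * 0.31 = 0.2139
  Item 2: 0.42 * 0.58 = 0.2436
  Item 3: 0.2 * 0.8 = 0.16
  Item 4: 0.51 * 0.49 = 0.2499
  Item 5: 0.53 * 0.47 = 0.2491
  Item 6: 0.69 * 0.31 = 0.2139
  Item 7: 0.6 * 0.4 = 0.24
  Item 8: 0.28 * 0.72 = 0.2016
  Item 9: 0.74 * 0.26 = 0.1924
  Item 10: 0.37 * 0.63 = 0.2331
Sum(p_i * q_i) = 0.2139 + 0.2436 + 0.16 + 0.2499 + 0.2491 + 0.2139 + 0.24 + 0.2016 + 0.1924 + 0.2331 = 2.1975
KR-20 = (k/(k-1)) * (1 - Sum(p_i*q_i) / Var_total)
= (10/9) * (1 - 2.1975/3.64)
= 1.1111 * 0.3963
KR-20 = 0.4403

0.4403


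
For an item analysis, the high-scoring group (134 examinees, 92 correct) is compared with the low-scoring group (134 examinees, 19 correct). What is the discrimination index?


p_upper = 92/134 = 0.6866
p_lower = 19/134 = 0.1418
D = 0.6866 - 0.1418 = 0.5448

0.5448


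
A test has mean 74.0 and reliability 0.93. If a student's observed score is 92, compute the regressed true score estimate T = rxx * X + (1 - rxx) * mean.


T_est = rxx * X + (1 - rxx) * mean
T_est = 0.93 * 92 + 0.07 * 74.0
T_est = 85.56 + 5.18
T_est = 90.74

90.74


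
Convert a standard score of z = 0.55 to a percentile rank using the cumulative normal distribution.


CDF(z) = 0.5 * (1 + erf(z/sqrt(2)))
erf(0.3889) = 0.4177
CDF = 0.7088
Percentile rank = 0.7088 * 100 = 70.88

70.88


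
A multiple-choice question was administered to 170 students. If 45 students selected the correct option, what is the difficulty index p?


Item difficulty p = number correct / total examinees
p = 45 / 170
p = 0.2647

0.2647


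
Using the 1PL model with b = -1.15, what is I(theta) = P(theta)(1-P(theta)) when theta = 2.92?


P = 1/(1+exp(-(2.92--1.15))) = 0.9832
I = P*(1-P) = 0.9832 * 0.0168
I = 0.0165

0.0165


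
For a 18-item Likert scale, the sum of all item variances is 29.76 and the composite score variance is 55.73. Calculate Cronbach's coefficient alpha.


alpha = (k/(k-1)) * (1 - sum(si^2)/s_total^2)
= (18/17) * (1 - 29.76/55.73)
alpha = 0.4934

0.4934


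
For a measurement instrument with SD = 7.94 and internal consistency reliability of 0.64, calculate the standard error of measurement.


SEM = SD * sqrt(1 - rxx)
SEM = 7.94 * sqrt(1 - 0.64)
SEM = 7.94 * sqrt(0.36) = 7.94 * 0.6
SEM = 4.764

4.764


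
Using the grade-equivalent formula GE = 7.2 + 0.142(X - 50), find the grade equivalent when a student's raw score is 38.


raw - median = 38 - 50 = -12
slope * diff = 0.142 * -12 = -1.704
GE = 7.2 + -1.704
GE = 5.496

5.496


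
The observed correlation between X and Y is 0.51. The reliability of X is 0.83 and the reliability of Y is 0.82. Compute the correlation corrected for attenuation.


r_corrected = rxy / sqrt(rxx * ryy)
= 0.51 / sqrt(0.83 * 0.82)
= 0.51 / sqrt(0.6806)
= 0.51 / 0.824985
r_corrected = 0.6182

0.6182


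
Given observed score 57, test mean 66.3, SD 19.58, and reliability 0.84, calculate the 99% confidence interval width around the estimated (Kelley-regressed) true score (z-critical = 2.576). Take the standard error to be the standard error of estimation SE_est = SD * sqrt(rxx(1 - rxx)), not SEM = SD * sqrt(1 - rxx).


True score estimate = 0.84*57 + 0.16*66.3 = 58.488
SE_est = SD * sqrt(rxx * (1 - rxx)) = 19.58 * sqrt(0.84 * 0.16) = 19.58 * sqrt(0.1344) = 7.178147
CI = T_est +/- z * SE_est, so width = 2 * z * SE_est = 2 * 2.576 * 7.178147
Width = 36.9818

36.9818


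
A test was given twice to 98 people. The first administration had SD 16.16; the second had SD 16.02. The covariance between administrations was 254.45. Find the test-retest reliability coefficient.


r = cov(X,Y) / (SD_X * SD_Y)
r = 254.45 / (16.16 * 16.02)
r = 254.45 / 258.8832
r = 0.9829

0.9829


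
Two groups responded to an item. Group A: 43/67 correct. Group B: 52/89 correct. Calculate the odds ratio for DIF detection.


Odds_A = 43/24 = 1.7917
Odds_B = 52/37 = 1.4054
OR = Odds_A / Odds_B = 1.7917 / 1.4054
Exactly, OR = (43 * 37) / (24 * 52) = 1591 / 1248
OR = 1.2748

1.2748


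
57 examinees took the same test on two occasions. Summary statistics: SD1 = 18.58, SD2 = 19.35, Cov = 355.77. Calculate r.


r = cov(X,Y) / (SD_X * SD_Y)
r = 355.77 / (18.58 * 19.35)
r = 355.77 / 359.523
r = 0.9896

0.9896


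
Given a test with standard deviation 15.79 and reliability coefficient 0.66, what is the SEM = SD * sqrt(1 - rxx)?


SEM = SD * sqrt(1 - rxx)
SEM = 15.79 * sqrt(1 - 0.66)
SEM = 15.79 * sqrt(0.34) = 15.79 * 0.583095
SEM = 9.2071

9.2071


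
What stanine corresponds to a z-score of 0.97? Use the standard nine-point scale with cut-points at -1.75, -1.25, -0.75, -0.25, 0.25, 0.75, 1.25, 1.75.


Stanine boundaries: [-1.75, -1.25, -0.75, -0.25, 0.25, 0.75, 1.25, 1.75]
z = 0.97
Check each boundary:
  z >= -1.75 -> could be stanine 2
  z >= -1.25 -> could be stanine 3
  z >= -0.75 -> could be stanine 4
  z >= -0.25 -> could be stanine 5
  z >= 0.25 -> could be stanine 6
  z >= 0.75 -> could be stanine 7
  z < 1.25
  z < 1.75
Highest qualifying boundary gives stanine = 7

7


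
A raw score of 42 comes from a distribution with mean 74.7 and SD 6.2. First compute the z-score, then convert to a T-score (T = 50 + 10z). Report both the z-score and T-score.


z = (X - mean) / SD = (42 - 74.7) / 6.2
z = -32.7 / 6.2
z = -5.2742
T-score = T = 50 + 10z
Carry z at full precision (z = -32.7 / 6.2) into the conversion:
T-score = 50 + 10 * (-32.7 / 6.2) = 50 + -327 / 6.2
T-score = 50 + -52.7419
T-score = -2.7419

-2.7419


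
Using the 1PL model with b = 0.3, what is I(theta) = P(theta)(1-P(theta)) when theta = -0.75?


P = 1/(1+exp(-(-0.75-0.3))) = 0.2592
I = P*(1-P) = 0.2592 * 0.7408
I = 0.192

0.192


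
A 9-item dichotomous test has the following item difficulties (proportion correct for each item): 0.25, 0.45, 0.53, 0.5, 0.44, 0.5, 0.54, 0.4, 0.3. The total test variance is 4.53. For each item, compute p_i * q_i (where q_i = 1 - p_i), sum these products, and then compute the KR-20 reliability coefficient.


For each item, compute p_i * q_i:
  Item 1: 0.25 * 0.75 = 0.1875
  Item 2: 0.45 * 0.55 = 0.2475
  Item 3: 0.53 * 0.47 = 0.2491
  Item 4: 0.5 * 0.5 = 0.25
  Item 5: 0.44 * 0.56 = 0.2464
  Item 6: 0.5 * 0.5 = 0.25
  Item 7: 0.54 * 0.46 = 0.2484
  Item 8: 0.4 * 0.6 = 0.24
  Item 9: 0.3 * 0.7 = 0.21
Sum(p_i * q_i) = 0.1875 + 0.2475 + 0.2491 + 0.25 + 0.2464 + 0.25 + 0.2484 + 0.24 + 0.21 = 2.1289
KR-20 = (k/(k-1)) * (1 - Sum(p_i*q_i) / Var_total)
= (9/8) * (1 - 2.1289/4.53)
= 1.125 * 0.53
KR-20 = 0.5963

0.5963


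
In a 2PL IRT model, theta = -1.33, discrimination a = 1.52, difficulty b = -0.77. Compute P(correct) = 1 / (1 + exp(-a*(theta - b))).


a*(theta - b) = 1.52 * (-1.33 - -0.77) = -0.8512
exp(--0.8512) = 2.3425
P = 1 / (1 + 2.3425)
P = 0.2992

0.2992


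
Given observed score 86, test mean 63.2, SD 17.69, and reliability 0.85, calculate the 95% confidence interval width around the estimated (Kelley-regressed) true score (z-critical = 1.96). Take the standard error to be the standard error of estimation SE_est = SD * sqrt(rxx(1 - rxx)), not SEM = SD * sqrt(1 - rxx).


True score estimate = 0.85*86 + 0.15*63.2 = 82.58
SE_est = SD * sqrt(rxx * (1 - rxx)) = 17.69 * sqrt(0.85 * 0.15) = 17.69 * sqrt(0.1275) = 6.316593
CI = T_est +/- z * SE_est, so width = 2 * z * SE_est = 2 * 1.96 * 6.316593
Width = 24.761

24.761


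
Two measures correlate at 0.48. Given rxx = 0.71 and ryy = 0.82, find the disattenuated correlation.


r_corrected = rxy / sqrt(rxx * ryy)
= 0.48 / sqrt(0.71 * 0.82)
= 0.48 / sqrt(0.5822)
= 0.48 / 0.76302
r_corrected = 0.6291

0.6291


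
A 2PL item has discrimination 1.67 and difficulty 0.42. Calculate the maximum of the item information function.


For 2PL, max info at theta = b = 0.42
I_max = a^2 / 4 = 1.67^2 / 4
= 2.7889 / 4
I_max = 0.6972

0.6972


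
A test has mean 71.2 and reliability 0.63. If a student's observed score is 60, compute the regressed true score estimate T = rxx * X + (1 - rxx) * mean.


T_est = rxx * X + (1 - rxx) * mean
T_est = 0.63 * 60 + 0.37 * 71.2
T_est = 37.8 + 26.344
T_est = 64.144

64.144


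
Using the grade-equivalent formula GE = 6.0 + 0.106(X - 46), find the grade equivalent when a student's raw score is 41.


raw - median = 41 - 46 = -5
slope * diff = 0.106 * -5 = -0.53
GE = 6.0 + -0.53
GE = 5.47

5.47


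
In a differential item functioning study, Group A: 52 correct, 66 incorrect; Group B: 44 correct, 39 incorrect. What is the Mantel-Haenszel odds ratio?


Odds_A = 52/66 = 0.7879
Odds_B = 44/39 = 1.1282
OR = Odds_A / Odds_B = 0.7879 / 1.1282
Exactly, OR = (52 * 39) / (66 * 44) = 2028 / 2904
OR = 0.6983

0.6983


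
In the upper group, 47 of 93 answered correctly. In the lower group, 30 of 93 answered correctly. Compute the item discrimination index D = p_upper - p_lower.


p_upper = 47/93 = 0.5054
p_lower = 30/93 = 0.3226
D = 0.5054 - 0.3226 = 0.1828

0.1828


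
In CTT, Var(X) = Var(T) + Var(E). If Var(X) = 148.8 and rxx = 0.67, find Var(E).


var_true = rxx * var_obs = 0.67 * 148.8 = 99.696
var_error = var_obs - var_true
var_error = 148.8 - 99.696
var_error = 49.104

49.104


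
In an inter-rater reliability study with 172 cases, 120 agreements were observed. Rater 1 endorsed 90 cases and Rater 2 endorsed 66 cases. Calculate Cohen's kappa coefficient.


P_o = 120/172 = 0.697674
P_e = (90*66 + 82*106) / 29584 = 0.494592
kappa = (P_o - P_e) / (1 - P_e)
kappa = (0.697674 - 0.494592) / (1 - 0.494592)
kappa = 0.4018

0.4018


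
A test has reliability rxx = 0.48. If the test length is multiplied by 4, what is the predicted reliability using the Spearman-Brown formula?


r_new = (n * rxx) / (1 + (n-1) * rxx)
r_new = (4 * 0.48) / (1 + 3 * 0.48)
r_new = 1.92 / 2.44
r_new = 0.7869

0.7869


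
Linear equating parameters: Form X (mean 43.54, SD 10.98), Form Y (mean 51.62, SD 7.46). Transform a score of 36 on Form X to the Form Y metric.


slope = SD_Y / SD_X = 7.46 / 10.98 ~ 0.6794
intercept = mean_Y - slope * mean_X = 51.62 - (7.46 / 10.98) * 43.54 ~ 22.0382
Y = slope * X + intercept. To avoid rounding drift from the rounded slope/intercept, evaluate the equivalent form Y = mean_Y + SD_Y * (X - mean_X) / SD_X at full precision:
Y = 51.62 + 7.46 * (36 - 43.54) / 10.98
Y = 51.62 - 7.46 * 7.54 / 10.98
Y = 51.62 - 56.2484 / 10.98
Y = 51.62 - 5.1228
Y = 46.4972

46.4972


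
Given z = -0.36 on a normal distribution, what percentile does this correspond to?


CDF(z) = 0.5 * (1 + erf(z/sqrt(2)))
erf(-0.2546) = -0.2812
CDF = 0.3594
Percentile rank = 0.3594 * 100 = 35.94

35.94


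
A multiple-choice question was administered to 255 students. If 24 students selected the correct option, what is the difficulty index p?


Item difficulty p = number correct / total examinees
p = 24 / 255
p = 0.0941

0.0941


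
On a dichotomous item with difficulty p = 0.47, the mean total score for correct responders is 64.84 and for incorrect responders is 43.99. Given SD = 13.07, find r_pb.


q = 1 - p = 0.53
rpb = ((M1 - M0) / SD) * sqrt(p * q)
rpb = ((64.84 - 43.99) / 13.07) * sqrt(0.47 * 0.53)
rpb = 0.7962

0.7962


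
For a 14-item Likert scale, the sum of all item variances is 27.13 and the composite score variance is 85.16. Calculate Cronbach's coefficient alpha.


alpha = (k/(k-1)) * (1 - sum(si^2)/s_total^2)
= (14/13) * (1 - 27.13/85.16)
alpha = 0.7338

0.7338


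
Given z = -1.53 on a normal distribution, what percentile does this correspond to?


CDF(z) = 0.5 * (1 + erf(z/sqrt(2)))
erf(-1.0819) = -0.874
CDF = 0.063
Percentile rank = 0.063 * 100 = 6.3

6.3


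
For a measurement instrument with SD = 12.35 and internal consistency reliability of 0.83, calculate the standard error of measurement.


SEM = SD * sqrt(1 - rxx)
SEM = 12.35 * sqrt(1 - 0.83)
SEM = 12.35 * sqrt(0.17) = 12.35 * 0.412311
SEM = 5.092

5.092


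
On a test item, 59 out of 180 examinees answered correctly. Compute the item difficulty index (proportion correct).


Item difficulty p = number correct / total examinees
p = 59 / 180
p = 0.3278

0.3278


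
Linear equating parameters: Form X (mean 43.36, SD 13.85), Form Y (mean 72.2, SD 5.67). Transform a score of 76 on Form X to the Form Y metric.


slope = SD_Y / SD_X = 5.67 / 13.85 ~ 0.4094
intercept = mean_Y - slope * mean_X = 72.2 - (5.67 / 13.85) * 43.36 ~ 54.449
Y = slope * X + intercept. To avoid rounding drift from the rounded slope/intercept, evaluate the equivalent form Y = mean_Y + SD_Y * (X - mean_X) / SD_X at full precision:
Y = 72.2 + 5.67 * (76 - 43.36) / 13.85
Y = 72.2 + 5.67 * 32.64 / 13.85
Y = 72.2 + 185.0688 / 13.85
Y = 72.2 + 13.3624
Y = 85.5624

85.5624


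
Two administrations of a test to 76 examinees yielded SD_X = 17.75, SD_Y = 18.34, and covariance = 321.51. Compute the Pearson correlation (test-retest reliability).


r = cov(X,Y) / (SD_X * SD_Y)
r = 321.51 / (17.75 * 18.34)
r = 321.51 / 325.535
r = 0.9876

0.9876


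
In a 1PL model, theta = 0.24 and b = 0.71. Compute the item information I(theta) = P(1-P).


P = 1/(1+exp(-(0.24-0.71))) = 0.3846
I = P*(1-P) = 0.3846 * 0.6154
I = 0.2367

0.2367


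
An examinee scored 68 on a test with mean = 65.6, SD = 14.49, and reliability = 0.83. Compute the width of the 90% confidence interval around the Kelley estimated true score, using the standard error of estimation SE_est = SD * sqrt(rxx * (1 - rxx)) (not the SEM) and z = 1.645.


True score estimate = 0.83*68 + 0.17*65.6 = 67.592
SE_est = SD * sqrt(rxx * (1 - rxx)) = 14.49 * sqrt(0.83 * 0.17) = 14.49 * sqrt(0.1411) = 5.442919
CI = T_est +/- z * SE_est, so width = 2 * z * SE_est = 2 * 1.645 * 5.442919
Width = 17.9072

17.9072


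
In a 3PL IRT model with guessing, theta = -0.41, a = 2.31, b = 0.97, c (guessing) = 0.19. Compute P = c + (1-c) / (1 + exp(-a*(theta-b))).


logit = 2.31*(-0.41 - 0.97) = -3.1878
P* = 1/(1 + exp(--3.1878)) = 0.0396
P = 0.19 + (1 - 0.19) * 0.0396
P = 0.2221

0.2221


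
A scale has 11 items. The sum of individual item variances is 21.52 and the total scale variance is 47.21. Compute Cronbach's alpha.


alpha = (k/(k-1)) * (1 - sum(si^2)/s_total^2)
= (11/10) * (1 - 21.52/47.21)
alpha = 0.5986

0.5986


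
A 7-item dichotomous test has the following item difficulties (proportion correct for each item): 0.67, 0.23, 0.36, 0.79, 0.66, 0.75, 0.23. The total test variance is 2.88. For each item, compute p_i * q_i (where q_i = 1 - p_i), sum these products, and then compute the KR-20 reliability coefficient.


For each item, compute p_i * q_i:
  Item 1: 0.67 * 0.33 = 0.2211
  Item 2: 0.23 * 0.77 = 0.1771
  Item 3: 0.36 * 0.64 = 0.2304
  Item 4: 0.79 * 0.21 = 0.1659
  Item 5: 0.66 * 0.34 = 0.2244
  Item 6: 0.75 * 0.25 = 0.1875
  Item 7: 0.23 * 0.77 = 0.1771
Sum(p_i * q_i) = 0.2211 + 0.1771 + 0.2304 + 0.1659 + 0.2244 + 0.1875 + 0.1771 = 1.3835
KR-20 = (k/(k-1)) * (1 - Sum(p_i*q_i) / Var_total)
= (7/6) * (1 - 1.3835/2.88)
= 1.1667 * 0.5196
KR-20 = 0.6062

0.6062


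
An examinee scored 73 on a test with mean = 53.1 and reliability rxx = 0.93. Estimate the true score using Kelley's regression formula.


T_est = rxx * X + (1 - rxx) * mean
T_est = 0.93 * 73 + 0.07 * 53.1
T_est = 67.89 + 3.717
T_est = 71.607

71.607


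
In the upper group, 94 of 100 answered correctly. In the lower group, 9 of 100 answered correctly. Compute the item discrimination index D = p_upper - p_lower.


p_upper = 94/100 = 0.94
p_lower = 9/100 = 0.09
D = 0.94 - 0.09 = 0.85

0.85


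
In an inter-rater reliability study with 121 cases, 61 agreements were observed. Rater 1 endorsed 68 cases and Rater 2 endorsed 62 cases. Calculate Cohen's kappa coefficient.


P_o = 61/121 = 0.504132
P_e = (68*62 + 53*59) / 14641 = 0.501537
kappa = (P_o - P_e) / (1 - P_e)
kappa = (0.504132 - 0.501537) / (1 - 0.501537)
kappa = 0.0052

0.0052


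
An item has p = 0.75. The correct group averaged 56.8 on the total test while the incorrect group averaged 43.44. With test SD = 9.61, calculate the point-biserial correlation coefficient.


q = 1 - p = 0.25
rpb = ((M1 - M0) / SD) * sqrt(p * q)
rpb = ((56.8 - 43.44) / 9.61) * sqrt(0.75 * 0.25)
rpb = 0.602

0.602


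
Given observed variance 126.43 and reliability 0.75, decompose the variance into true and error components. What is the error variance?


var_true = rxx * var_obs = 0.75 * 126.43 = 94.8225
var_error = var_obs - var_true
var_error = 126.43 - 94.8225
var_error = 31.6075

31.6075


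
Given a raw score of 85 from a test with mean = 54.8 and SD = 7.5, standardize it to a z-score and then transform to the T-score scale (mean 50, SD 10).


z = (X - mean) / SD = (85 - 54.8) / 7.5
z = 30.2 / 7.5
z = 4.0267
T-score = T = 50 + 10z
Carry z at full precision (z = 30.2 / 7.5) into the conversion:
T-score = 50 + 10 * (30.2 / 7.5) = 50 + 302 / 7.5
T-score = 50 + 40.2667
T-score = 90.2667

90.2667


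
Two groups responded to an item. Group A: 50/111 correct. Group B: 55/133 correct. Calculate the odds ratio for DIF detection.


Odds_A = 50/61 = 0.8197
Odds_B = 55/78 = 0.7051
OR = Odds_A / Odds_B = 0.8197 / 0.7051
Exactly, OR = (50 * 78) / (61 * 55) = 3900 / 3355
OR = 1.1624

1.1624


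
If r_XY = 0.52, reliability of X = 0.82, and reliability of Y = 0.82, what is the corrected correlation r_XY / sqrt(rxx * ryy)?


r_corrected = rxy / sqrt(rxx * ryy)
= 0.52 / sqrt(0.82 * 0.82)
= 0.52 / sqrt(0.6724)
= 0.52 / 0.82
r_corrected = 0.6341

0.6341


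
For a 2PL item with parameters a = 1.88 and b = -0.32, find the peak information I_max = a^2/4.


For 2PL, max info at theta = b = -0.32
I_max = a^2 / 4 = 1.88^2 / 4
= 3.5344 / 4
I_max = 0.8836

0.8836


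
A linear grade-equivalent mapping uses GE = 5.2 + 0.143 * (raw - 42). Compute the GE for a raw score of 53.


raw - median = 53 - 42 = 11
slope * diff = 0.143 * 11 = 1.573
GE = 5.2 + 1.573
GE = 6.773

6.773


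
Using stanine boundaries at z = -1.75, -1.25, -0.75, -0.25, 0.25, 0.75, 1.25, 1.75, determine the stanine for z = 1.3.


Stanine boundaries: [-1.75, -1.25, -0.75, -0.25, 0.25, 0.75, 1.25, 1.75]
z = 1.3
Check each boundary:
  z >= -1.75 -> could be stanine 2
  z >= -1.25 -> could be stanine 3
  z >= -0.75 -> could be stanine 4
  z >= -0.25 -> could be stanine 5
  z >= 0.25 -> could be stanine 6
  z >= 0.75 -> could be stanine 7
  z >= 1.25 -> could be stanine 8
  z < 1.75
Highest qualifying boundary gives stanine = 8

8


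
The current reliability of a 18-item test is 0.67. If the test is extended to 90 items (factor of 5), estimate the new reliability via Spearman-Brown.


r_new = (n * rxx) / (1 + (n-1) * rxx)
r_new = (5 * 0.67) / (1 + 4 * 0.67)
r_new = 3.35 / 3.68
r_new = 0.9103

0.9103


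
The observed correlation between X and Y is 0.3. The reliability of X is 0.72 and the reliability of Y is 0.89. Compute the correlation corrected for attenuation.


r_corrected = rxy / sqrt(rxx * ryy)
= 0.3 / sqrt(0.72 * 0.89)
= 0.3 / sqrt(0.6408)
= 0.3 / 0.8005
r_corrected = 0.3748

0.3748


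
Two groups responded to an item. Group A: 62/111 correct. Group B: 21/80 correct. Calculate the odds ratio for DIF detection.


Odds_A = 62/49 = 1.2653
Odds_B = 21/59 = 0.3559
OR = Odds_A / Odds_B = 1.2653 / 0.3559
Exactly, OR = (62 * 59) / (49 * 21) = 3658 / 1029
OR = 3.5549

3.5549


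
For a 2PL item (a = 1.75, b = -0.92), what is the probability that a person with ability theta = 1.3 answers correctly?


a*(theta - b) = 1.75 * (1.3 - -0.92) = 3.885
exp(-3.885) = 0.0205
P = 1 / (1 + 0.0205)
P = 0.9799

0.9799


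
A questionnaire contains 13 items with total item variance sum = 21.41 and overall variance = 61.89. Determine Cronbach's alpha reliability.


alpha = (k/(k-1)) * (1 - sum(si^2)/s_total^2)
= (13/12) * (1 - 21.41/61.89)
alpha = 0.7086

0.7086


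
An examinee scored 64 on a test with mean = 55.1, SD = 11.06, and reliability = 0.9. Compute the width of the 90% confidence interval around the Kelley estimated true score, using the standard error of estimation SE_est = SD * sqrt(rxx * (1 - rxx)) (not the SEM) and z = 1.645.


True score estimate = 0.9*64 + 0.1*55.1 = 63.11
SE_est = SD * sqrt(rxx * (1 - rxx)) = 11.06 * sqrt(0.9 * 0.1) = 11.06 * sqrt(0.09) = 3.318
CI = T_est +/- z * SE_est, so width = 2 * z * SE_est = 2 * 1.645 * 3.318
Width = 10.9162

10.9162


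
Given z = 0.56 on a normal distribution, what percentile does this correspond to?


CDF(z) = 0.5 * (1 + erf(z/sqrt(2)))
erf(0.396) = 0.4245
CDF = 0.7123
Percentile rank = 0.7123 * 100 = 71.23

71.23


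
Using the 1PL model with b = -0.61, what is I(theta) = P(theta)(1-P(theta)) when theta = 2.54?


P = 1/(1+exp(-(2.54--0.61))) = 0.9589
I = P*(1-P) = 0.9589 * 0.0411
I = 0.0394

0.0394


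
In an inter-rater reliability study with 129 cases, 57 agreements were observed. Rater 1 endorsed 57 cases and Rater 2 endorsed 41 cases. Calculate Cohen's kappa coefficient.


P_o = 57/129 = 0.44186
P_e = (57*41 + 72*88) / 16641 = 0.521183
kappa = (P_o - P_e) / (1 - P_e)
kappa = (0.44186 - 0.521183) / (1 - 0.521183)
kappa = -0.1657

-0.1657


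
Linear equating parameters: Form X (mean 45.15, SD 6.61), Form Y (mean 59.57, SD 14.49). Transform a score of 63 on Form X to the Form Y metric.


slope = SD_Y / SD_X = 14.49 / 6.61 ~ 2.1921
intercept = mean_Y - slope * mean_X = 59.57 - (14.49 / 6.61) * 45.15 ~ -39.4048
Y = slope * X + intercept. To avoid rounding drift from the rounded slope/intercept, evaluate the equivalent form Y = mean_Y + SD_Y * (X - mean_X) / SD_X at full precision:
Y = 59.57 + 14.49 * (63 - 45.15) / 6.61
Y = 59.57 + 14.49 * 17.85 / 6.61
Y = 59.57 + 258.6465 / 6.61
Y = 59.57 + 39.1296
Y = 98.6996

98.6996


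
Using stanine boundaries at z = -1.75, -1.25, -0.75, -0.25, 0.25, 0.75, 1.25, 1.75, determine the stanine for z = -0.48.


Stanine boundaries: [-1.75, -1.25, -0.75, -0.25, 0.25, 0.75, 1.25, 1.75]
z = -0.48
Check each boundary:
  z >= -1.75 -> could be stanine 2
  z >= -1.25 -> could be stanine 3
  z >= -0.75 -> could be stanine 4
  z < -0.25
  z < 0.25
  z < 0.75
  z < 1.25
  z < 1.75
Highest qualifying boundary gives stanine = 4

4


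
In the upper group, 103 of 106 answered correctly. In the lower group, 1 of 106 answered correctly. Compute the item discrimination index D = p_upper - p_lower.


p_upper = 103/106 = 0.9717
p_lower = 1/106 = 0.0094
D = 0.9717 - 0.0094 = 0.9623

0.9623


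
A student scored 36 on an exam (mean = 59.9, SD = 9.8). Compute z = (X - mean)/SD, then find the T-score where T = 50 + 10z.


z = (X - mean) / SD = (36 - 59.9) / 9.8
z = -23.9 / 9.8
z = -2.4388
T-score = T = 50 + 10z
Carry z at full precision (z = -23.9 / 9.8) into the conversion:
T-score = 50 + 10 * (-23.9 / 9.8) = 50 + -239 / 9.8
T-score = 50 + -24.3878
T-score = 25.6122

25.6122


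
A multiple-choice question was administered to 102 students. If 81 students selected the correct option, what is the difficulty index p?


Item difficulty p = number correct / total examinees
p = 81 / 102
p = 0.7941

0.7941


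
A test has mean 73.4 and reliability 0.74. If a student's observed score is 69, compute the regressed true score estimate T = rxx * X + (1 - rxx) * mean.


T_est = rxx * X + (1 - rxx) * mean
T_est = 0.74 * 69 + 0.26 * 73.4
T_est = 51.06 + 19.084
T_est = 70.144

70.144


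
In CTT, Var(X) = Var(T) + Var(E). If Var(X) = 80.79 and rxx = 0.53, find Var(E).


var_true = rxx * var_obs = 0.53 * 80.79 = 42.8187
var_error = var_obs - var_true
var_error = 80.79 - 42.8187
var_error = 37.9713

37.9713


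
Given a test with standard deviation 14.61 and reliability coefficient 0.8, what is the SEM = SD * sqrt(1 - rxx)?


SEM = SD * sqrt(1 - rxx)
SEM = 14.61 * sqrt(1 - 0.8)
SEM = 14.61 * sqrt(0.2) = 14.61 * 0.447214
SEM = 6.5338

6.5338


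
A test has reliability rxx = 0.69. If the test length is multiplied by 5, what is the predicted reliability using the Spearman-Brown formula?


r_new = (n * rxx) / (1 + (n-1) * rxx)
r_new = (5 * 0.69) / (1 + 4 * 0.69)
r_new = 3.45 / 3.76
r_new = 0.9176

0.9176


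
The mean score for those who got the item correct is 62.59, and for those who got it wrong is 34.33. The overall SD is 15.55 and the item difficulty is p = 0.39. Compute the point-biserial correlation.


q = 1 - p = 0.61
rpb = ((M1 - M0) / SD) * sqrt(p * q)
rpb = ((62.59 - 34.33) / 15.55) * sqrt(0.39 * 0.61)
rpb = 0.8864

0.8864


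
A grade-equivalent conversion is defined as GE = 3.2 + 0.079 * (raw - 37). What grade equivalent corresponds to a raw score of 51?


raw - median = 51 - 37 = 14
slope * diff = 0.079 * 14 = 1.106
GE = 3.2 + 1.106
GE = 4.306

4.306


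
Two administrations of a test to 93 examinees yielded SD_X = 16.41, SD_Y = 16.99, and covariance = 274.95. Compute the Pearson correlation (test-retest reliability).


r = cov(X,Y) / (SD_X * SD_Y)
r = 274.95 / (16.41 * 16.99)
r = 274.95 / 278.8059
r = 0.9862

0.9862


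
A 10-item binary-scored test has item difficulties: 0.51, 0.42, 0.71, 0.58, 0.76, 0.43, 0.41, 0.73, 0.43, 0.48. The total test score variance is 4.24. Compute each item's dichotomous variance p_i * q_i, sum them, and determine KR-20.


For each item, compute p_i * q_i:
  Item 1: 0.51 * 0.49 = 0.2499
  Item 2: 0.42 * 0.58 = 0.2436
  Item 3: 0.71 * 0.29 = 0.2059
  Item 4: 0.58 * 0.42 = 0.2436
  Item 5: 0.76 * 0.24 = 0.1824
  Item 6: 0.43 * 0.57 = 0.2451
  Item 7: 0.41 * 0.59 = 0.2419
  Item 8: 0.73 * 0.27 = 0.1971
  Item 9: 0.43 * 0.57 = 0.2451
  Item 10: 0.48 * 0.52 = 0.2496
Sum(p_i * q_i) = 0.2499 + 0.2436 + 0.2059 + 0.2436 + 0.1824 + 0.2451 + 0.2419 + 0.1971 + 0.2451 + 0.2496 = 2.3042
KR-20 = (k/(k-1)) * (1 - Sum(p_i*q_i) / Var_total)
= (10/9) * (1 - 2.3042/4.24)
= 1.1111 * 0.4566
KR-20 = 0.5073

0.5073


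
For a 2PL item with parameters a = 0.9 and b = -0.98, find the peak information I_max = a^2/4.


For 2PL, max info at theta = b = -0.98
I_max = a^2 / 4 = 0.9^2 / 4
= 0.81 / 4
I_max = 0.2025

0.2025


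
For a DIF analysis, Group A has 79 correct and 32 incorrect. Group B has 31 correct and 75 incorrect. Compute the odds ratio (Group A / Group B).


Odds_A = 79/32 = 2.4688
Odds_B = 31/75 = 0.4133
OR = Odds_A / Odds_B = 2.4688 / 0.4133
Exactly, OR = (79 * 75) / (32 * 31) = 5925 / 992
OR = 5.9728

5.9728


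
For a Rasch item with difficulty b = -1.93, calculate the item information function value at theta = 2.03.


P = 1/(1+exp(-(2.03--1.93))) = 0.9813
I = P*(1-P) = 0.9813 * 0.0187
I = 0.0184

0.0184


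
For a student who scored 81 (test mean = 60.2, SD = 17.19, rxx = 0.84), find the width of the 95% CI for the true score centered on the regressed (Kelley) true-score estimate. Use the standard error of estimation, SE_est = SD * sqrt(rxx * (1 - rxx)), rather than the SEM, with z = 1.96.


True score estimate = 0.84*81 + 0.16*60.2 = 77.672
SE_est = SD * sqrt(rxx * (1 - rxx)) = 17.19 * sqrt(0.84 * 0.16) = 17.19 * sqrt(0.1344) = 6.301958
CI = T_est +/- z * SE_est, so width = 2 * z * SE_est = 2 * 1.96 * 6.301958
Width = 24.7037

24.7037


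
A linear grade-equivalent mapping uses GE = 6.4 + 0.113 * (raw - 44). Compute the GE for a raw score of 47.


raw - median = 47 - 44 = 3
slope * diff = 0.113 * 3 = 0.339
GE = 6.4 + 0.339
GE = 6.739

6.739


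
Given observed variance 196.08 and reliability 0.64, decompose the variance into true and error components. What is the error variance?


var_true = rxx * var_obs = 0.64 * 196.08 = 125.4912
var_error = var_obs - var_true
var_error = 196.08 - 125.4912
var_error = 70.5888

70.5888


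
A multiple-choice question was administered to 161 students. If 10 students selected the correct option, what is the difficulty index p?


Item difficulty p = number correct / total examinees
p = 10 / 161
p = 0.0621

0.0621


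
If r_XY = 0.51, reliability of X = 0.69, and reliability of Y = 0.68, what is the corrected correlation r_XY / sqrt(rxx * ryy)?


r_corrected = rxy / sqrt(rxx * ryy)
= 0.51 / sqrt(0.69 * 0.68)
= 0.51 / sqrt(0.4692)
= 0.51 / 0.684982
r_corrected = 0.7445

0.7445
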